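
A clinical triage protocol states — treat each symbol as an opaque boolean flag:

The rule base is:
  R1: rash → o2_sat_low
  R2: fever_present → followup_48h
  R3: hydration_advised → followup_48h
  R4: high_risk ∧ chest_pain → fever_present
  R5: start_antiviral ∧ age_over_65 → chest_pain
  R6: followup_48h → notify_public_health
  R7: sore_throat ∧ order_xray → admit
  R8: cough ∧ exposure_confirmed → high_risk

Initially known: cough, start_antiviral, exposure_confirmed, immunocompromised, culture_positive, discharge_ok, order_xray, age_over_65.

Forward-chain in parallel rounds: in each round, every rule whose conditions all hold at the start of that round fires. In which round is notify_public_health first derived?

4

[1] R5 [start_antiviral ∧ age_over_65 → chest_pain]; R8 [cough ∧ exposure_confirmed → high_risk]. ⇒ new: chest_pain, high_risk.
[2] R4 [high_risk ∧ chest_pain → fever_present]. ⇒ new: fever_present.
[3] R2 [fever_present → followup_48h]. ⇒ new: followup_48h.
[4] R6 [followup_48h → notify_public_health]. ⇒ new: notify_public_health.
notify_public_health first appears in round 4.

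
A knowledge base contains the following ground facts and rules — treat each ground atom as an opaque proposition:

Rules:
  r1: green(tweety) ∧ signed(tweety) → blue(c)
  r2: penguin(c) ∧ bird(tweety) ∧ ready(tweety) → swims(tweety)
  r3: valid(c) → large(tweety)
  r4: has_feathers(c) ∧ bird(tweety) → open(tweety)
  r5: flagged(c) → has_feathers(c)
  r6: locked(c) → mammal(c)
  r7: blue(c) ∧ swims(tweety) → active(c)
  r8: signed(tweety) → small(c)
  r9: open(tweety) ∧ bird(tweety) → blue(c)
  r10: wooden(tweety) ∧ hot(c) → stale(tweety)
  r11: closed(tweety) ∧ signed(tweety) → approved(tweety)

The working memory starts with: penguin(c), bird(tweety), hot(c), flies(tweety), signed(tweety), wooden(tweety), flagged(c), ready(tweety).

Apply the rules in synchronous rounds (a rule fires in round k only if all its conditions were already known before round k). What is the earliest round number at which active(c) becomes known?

4

[1] r2 [penguin(c) ∧ bird(tweety) ∧ ready(tweety) → swims(tweety)]; r5 [flagged(c) → has_feathers(c)]; r8 [signed(tweety) → small(c)]; r10 [wooden(tweety) ∧ hot(c) → stale(tweety)]. ⇒ new: swims(tweety), has_feathers(c), small(c), stale(tweety).
[2] r4 [has_feathers(c) ∧ bird(tweety) → open(tweety)]. ⇒ new: open(tweety).
[3] r9 [open(tweety) ∧ bird(tweety) → blue(c)]. ⇒ new: blue(c).
[4] r7 [blue(c) ∧ swims(tweety) → active(c)]. ⇒ new: active(c).
active(c) first appears in round 4.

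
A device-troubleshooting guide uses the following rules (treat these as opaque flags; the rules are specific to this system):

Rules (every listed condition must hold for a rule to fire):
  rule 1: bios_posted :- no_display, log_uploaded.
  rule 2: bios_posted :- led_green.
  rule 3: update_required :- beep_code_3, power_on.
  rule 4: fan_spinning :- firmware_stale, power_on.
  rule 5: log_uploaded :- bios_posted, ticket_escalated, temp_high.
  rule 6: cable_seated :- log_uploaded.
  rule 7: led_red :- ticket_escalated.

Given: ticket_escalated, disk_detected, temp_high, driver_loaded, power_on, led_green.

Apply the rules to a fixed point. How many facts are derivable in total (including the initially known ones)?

10

[1] rule 2 [bios_posted :- led_green.]; rule 7 [led_red :- ticket_escalated.]. ⇒ new: bios_posted, led_red.
[2] rule 5 [log_uploaded :- bios_posted, ticket_escalated, temp_high.]. ⇒ new: log_uploaded.
[3] rule 6 [cable_seated :- log_uploaded.]. ⇒ new: cable_seated.
Closure: {bios_posted, cable_seated, disk_detected, driver_loaded, led_green, led_red, log_uploaded, power_on, temp_high, ticket_escalated} — 10 facts.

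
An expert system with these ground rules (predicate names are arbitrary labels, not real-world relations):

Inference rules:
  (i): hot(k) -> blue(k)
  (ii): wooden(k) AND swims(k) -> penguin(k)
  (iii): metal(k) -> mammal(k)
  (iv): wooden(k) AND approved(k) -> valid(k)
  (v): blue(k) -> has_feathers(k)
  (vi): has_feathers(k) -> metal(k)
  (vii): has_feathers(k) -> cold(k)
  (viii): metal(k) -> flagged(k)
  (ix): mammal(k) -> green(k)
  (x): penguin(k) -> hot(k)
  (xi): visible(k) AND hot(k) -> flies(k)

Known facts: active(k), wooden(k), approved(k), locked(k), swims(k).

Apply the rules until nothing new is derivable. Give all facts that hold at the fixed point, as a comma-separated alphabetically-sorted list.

Round 1 — (ii), (iv), derive penguin(k), valid(k).
Round 2 — (x), derive hot(k).
Round 3 — (i), derive blue(k).
Round 4 — (v), derive has_feathers(k).
Round 5 — (vi), (vii), derive metal(k), cold(k).
Round 6 — (iii), (viii), derive mammal(k), flagged(k).
Round 7 — (ix), derive green(k).

active(k), approved(k), blue(k), cold(k), flagged(k), green(k), has_feathers(k), hot(k), locked(k), mammal(k), metal(k), penguin(k), swims(k), valid(k), wooden(k)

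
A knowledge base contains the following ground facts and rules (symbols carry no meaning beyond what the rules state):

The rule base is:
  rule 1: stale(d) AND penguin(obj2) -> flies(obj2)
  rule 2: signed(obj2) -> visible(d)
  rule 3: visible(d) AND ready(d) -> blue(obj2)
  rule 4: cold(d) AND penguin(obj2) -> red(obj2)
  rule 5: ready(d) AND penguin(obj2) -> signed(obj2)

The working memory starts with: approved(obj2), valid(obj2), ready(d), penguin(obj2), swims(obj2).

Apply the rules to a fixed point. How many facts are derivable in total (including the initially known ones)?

8

[1] rule 5 [ready(d) AND penguin(obj2) -> signed(obj2)]. ⇒ new: signed(obj2).
[2] rule 2 [signed(obj2) -> visible(d)]. ⇒ new: visible(d).
[3] rule 3 [visible(d) AND ready(d) -> blue(obj2)]. ⇒ new: blue(obj2).
Closure: {approved(obj2), blue(obj2), penguin(obj2), ready(d), signed(obj2), swims(obj2), valid(obj2), visible(d)} — 8 facts.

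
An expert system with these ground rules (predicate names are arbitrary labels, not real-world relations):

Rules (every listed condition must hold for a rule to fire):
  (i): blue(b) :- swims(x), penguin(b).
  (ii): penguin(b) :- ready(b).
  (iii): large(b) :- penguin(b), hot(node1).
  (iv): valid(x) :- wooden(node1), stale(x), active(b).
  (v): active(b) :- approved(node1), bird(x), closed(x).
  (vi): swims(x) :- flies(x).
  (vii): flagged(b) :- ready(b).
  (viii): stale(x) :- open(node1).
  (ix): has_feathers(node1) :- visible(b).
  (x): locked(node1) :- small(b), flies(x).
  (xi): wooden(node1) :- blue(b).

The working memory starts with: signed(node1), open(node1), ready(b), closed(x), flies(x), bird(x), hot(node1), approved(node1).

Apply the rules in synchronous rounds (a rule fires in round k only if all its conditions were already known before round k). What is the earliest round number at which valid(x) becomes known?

Round 1 — (ii), (v), (vi), (vii), (viii), derive penguin(b), active(b), swims(x), flagged(b), stale(x).
Round 2 — (i), (iii), derive blue(b), large(b).
Round 3 — (xi), derive wooden(node1).
Round 4 — (iv), derive valid(x).
valid(x) first appears in round 4.

4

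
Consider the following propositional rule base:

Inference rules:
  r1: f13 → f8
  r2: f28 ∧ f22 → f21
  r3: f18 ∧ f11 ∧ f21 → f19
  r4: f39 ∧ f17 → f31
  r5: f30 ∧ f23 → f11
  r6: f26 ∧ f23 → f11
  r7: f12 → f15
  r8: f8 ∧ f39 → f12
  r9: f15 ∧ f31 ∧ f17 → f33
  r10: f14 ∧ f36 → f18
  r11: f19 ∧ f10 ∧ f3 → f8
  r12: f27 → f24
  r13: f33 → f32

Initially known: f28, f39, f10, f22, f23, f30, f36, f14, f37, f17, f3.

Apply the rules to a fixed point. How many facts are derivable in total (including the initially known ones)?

[1] r2 [f28 ∧ f22 → f21]; r4 [f39 ∧ f17 → f31]; r5 [f30 ∧ f23 → f11]; r10 [f14 ∧ f36 → f18]. ⇒ new: f21, f31, f11, f18.
[2] r3 [f18 ∧ f11 ∧ f21 → f19]. ⇒ new: f19.
[3] r11 [f19 ∧ f10 ∧ f3 → f8]. ⇒ new: f8.
[4] r8 [f8 ∧ f39 → f12]. ⇒ new: f12.
[5] r7 [f12 → f15]. ⇒ new: f15.
[6] r9 [f15 ∧ f31 ∧ f17 → f33]. ⇒ new: f33.
[7] r13 [f33 → f32]. ⇒ new: f32.
Closure: {f10, f11, f12, f14, f15, f17, f18, f19, f21, f22, f23, f28, f3, f30, f31, f32, f33, f36, f37, f39, f8} — 21 facts.

21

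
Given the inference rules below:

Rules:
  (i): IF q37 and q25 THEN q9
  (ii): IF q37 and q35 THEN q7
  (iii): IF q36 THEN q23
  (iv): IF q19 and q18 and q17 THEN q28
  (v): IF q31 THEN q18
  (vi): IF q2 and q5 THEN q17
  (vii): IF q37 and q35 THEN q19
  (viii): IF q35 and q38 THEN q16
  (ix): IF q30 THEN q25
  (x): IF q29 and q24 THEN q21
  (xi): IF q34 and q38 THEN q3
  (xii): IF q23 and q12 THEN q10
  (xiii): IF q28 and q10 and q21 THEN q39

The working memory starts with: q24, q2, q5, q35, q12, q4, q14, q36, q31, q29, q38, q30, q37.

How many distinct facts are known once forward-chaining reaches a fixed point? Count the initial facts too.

Round 1 — (ii), (iii), (v), (vi), (vii), (viii), (ix), (x), derive q7, q23, q18, q17, q19, q16, q25, q21.
Round 2 — (i), (iv), (xii), derive q9, q28, q10.
Round 3 — (xiii), derive q39.
Closure: {q10, q12, q14, q16, q17, q18, q19, q2, q21, q23, q24, q25, q28, q29, q30, q31, q35, q36, q37, q38, q39, q4, q5, q7, q9} — 25 facts.

25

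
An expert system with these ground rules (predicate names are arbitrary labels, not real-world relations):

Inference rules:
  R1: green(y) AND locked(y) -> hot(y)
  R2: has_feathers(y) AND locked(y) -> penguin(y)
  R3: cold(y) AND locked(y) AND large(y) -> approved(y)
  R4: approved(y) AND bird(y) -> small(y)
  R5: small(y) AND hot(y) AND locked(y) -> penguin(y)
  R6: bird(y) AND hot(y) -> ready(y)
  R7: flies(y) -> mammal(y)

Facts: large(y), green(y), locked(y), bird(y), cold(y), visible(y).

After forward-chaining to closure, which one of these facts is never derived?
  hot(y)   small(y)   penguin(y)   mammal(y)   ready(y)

Round 1 fires R1, R3, giving hot(y), approved(y).
Round 2 fires R4, R6, giving small(y), ready(y).
Round 3 fires R5, giving penguin(y).
Derived: ready(y) (round 2), hot(y) (round 1), small(y) (round 2), penguin(y) (round 3). mammal(y) never appears in any round.

mammal(y)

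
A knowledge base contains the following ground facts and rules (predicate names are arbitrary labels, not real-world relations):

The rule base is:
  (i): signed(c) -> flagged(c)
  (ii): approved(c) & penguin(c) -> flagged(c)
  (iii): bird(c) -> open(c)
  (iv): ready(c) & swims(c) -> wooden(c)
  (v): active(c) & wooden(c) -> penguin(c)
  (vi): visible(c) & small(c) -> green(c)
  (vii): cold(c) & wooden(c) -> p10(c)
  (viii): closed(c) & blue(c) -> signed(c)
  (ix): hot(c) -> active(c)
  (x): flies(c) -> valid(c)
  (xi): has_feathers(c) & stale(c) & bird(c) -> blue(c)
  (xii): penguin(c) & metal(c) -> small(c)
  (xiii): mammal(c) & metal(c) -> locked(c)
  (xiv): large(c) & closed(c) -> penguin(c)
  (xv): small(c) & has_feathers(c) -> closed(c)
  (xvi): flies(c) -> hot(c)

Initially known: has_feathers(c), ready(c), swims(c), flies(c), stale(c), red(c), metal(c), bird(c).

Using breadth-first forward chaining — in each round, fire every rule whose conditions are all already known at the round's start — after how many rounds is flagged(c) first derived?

7

Round 1: (iii) [bird(c) -> open(c)]; (iv) [ready(c) & swims(c) -> wooden(c)]; (x) [flies(c) -> valid(c)]; (xi) [has_feathers(c) & stale(c) & bird(c) -> blue(c)]; (xvi) [flies(c) -> hot(c)]. New: open(c), wooden(c), valid(c), blue(c), hot(c).
Round 2: (ix) [hot(c) -> active(c)]. New: active(c).
Round 3: (v) [active(c) & wooden(c) -> penguin(c)]. New: penguin(c).
Round 4: (xii) [penguin(c) & metal(c) -> small(c)]. New: small(c).
Round 5: (xv) [small(c) & has_feathers(c) -> closed(c)]. New: closed(c).
Round 6: (viii) [closed(c) & blue(c) -> signed(c)]. New: signed(c).
Round 7: (i) [signed(c) -> flagged(c)]. New: flagged(c).
flagged(c) first appears in round 7.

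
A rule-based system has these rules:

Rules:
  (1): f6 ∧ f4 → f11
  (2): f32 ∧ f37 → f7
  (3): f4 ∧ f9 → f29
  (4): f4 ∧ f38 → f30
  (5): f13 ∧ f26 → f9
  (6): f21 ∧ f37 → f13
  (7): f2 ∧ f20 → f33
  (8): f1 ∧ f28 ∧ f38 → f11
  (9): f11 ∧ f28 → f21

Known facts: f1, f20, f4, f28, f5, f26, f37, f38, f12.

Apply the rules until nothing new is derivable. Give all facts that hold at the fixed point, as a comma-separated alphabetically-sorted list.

f1, f11, f12, f13, f20, f21, f26, f28, f29, f30, f37, f38, f4, f5, f9

Round 1: (4) [f4 ∧ f38 → f30]; (8) [f1 ∧ f28 ∧ f38 → f11]. Adds f30, f11.
Round 2: (9) [f11 ∧ f28 → f21]. Adds f21.
Round 3: (6) [f21 ∧ f37 → f13]. Adds f13.
Round 4: (5) [f13 ∧ f26 → f9]. Adds f9.
Round 5: (3) [f4 ∧ f9 → f29]. Adds f29.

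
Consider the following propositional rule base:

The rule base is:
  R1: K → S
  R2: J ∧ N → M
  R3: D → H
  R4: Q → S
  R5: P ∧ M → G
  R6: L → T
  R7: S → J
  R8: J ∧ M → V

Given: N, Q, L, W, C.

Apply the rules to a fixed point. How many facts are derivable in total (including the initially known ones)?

Round 1 — R4, R6, derive S, T.
Round 2 — R7, derive J.
Round 3 — R2, derive M.
Round 4 — R8, derive V.
Closure: {C, J, L, M, N, Q, S, T, V, W} — 10 facts.

10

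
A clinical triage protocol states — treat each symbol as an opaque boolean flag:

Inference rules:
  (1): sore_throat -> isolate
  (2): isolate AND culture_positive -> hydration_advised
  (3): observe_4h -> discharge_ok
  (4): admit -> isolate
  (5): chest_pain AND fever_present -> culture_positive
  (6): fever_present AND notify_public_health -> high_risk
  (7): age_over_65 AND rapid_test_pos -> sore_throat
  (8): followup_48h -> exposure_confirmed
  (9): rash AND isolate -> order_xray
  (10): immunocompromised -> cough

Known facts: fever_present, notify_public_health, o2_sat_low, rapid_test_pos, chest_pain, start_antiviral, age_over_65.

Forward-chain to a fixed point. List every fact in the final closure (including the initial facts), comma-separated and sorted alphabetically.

age_over_65, chest_pain, culture_positive, fever_present, high_risk, hydration_advised, isolate, notify_public_health, o2_sat_low, rapid_test_pos, sore_throat, start_antiviral

Round 1: (5) [chest_pain AND fever_present -> culture_positive]; (6) [fever_present AND notify_public_health -> high_risk]; (7) [age_over_65 AND rapid_test_pos -> sore_throat]. Adds culture_positive, high_risk, sore_throat.
Round 2: (1) [sore_throat -> isolate]. Adds isolate.
Round 3: (2) [isolate AND culture_positive -> hydration_advised]. Adds hydration_advised.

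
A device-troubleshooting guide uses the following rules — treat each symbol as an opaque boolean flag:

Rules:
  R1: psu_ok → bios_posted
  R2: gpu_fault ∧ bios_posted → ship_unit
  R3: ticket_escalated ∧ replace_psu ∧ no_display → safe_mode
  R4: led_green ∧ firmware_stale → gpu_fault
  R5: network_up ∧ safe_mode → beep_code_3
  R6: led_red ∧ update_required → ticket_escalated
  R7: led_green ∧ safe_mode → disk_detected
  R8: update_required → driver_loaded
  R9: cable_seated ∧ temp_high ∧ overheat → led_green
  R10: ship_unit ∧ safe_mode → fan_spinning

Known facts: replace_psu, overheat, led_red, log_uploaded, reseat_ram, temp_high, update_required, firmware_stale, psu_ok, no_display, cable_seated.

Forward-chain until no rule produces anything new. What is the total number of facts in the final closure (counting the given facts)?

20

Round 1 fires R1, R6, R8, R9, giving bios_posted, ticket_escalated, driver_loaded, led_green.
Round 2 fires R3, R4, giving safe_mode, gpu_fault.
Round 3 fires R2, R7, giving ship_unit, disk_detected.
Round 4 fires R10, giving fan_spinning.
Closure: {bios_posted, cable_seated, disk_detected, driver_loaded, fan_spinning, firmware_stale, gpu_fault, led_green, led_red, log_uploaded, no_display, overheat, psu_ok, replace_psu, reseat_ram, safe_mode, ship_unit, temp_high, ticket_escalated, update_required} — 20 facts.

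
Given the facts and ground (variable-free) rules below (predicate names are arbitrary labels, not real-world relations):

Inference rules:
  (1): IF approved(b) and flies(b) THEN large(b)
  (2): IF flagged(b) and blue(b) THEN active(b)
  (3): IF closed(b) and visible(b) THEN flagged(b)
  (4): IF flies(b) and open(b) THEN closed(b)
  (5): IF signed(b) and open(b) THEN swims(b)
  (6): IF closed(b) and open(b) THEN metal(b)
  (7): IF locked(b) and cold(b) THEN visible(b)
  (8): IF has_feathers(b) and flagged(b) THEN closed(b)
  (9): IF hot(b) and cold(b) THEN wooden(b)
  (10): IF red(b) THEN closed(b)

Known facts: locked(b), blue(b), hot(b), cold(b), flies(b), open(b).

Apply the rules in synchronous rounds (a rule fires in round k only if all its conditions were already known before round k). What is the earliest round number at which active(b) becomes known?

3

Round 1 — (4), (7), (9), derive closed(b), visible(b), wooden(b).
Round 2 — (3), (6), derive flagged(b), metal(b).
Round 3 — (2), derive active(b).
active(b) first appears in round 3.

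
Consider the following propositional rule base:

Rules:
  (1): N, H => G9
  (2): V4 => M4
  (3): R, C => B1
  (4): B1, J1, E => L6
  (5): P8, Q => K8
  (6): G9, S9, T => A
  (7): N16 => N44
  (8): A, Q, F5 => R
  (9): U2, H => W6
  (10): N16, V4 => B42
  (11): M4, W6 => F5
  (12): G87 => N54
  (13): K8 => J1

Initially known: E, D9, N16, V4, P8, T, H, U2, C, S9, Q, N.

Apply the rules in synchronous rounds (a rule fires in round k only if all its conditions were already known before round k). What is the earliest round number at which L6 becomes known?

Round 1 fires (1), (2), (5), (7), (9), (10), giving G9, M4, K8, N44, W6, B42.
Round 2 fires (6), (11), (13), giving A, F5, J1.
Round 3 fires (8), giving R.
Round 4 fires (3), giving B1.
Round 5 fires (4), giving L6.
L6 first appears in round 5.

5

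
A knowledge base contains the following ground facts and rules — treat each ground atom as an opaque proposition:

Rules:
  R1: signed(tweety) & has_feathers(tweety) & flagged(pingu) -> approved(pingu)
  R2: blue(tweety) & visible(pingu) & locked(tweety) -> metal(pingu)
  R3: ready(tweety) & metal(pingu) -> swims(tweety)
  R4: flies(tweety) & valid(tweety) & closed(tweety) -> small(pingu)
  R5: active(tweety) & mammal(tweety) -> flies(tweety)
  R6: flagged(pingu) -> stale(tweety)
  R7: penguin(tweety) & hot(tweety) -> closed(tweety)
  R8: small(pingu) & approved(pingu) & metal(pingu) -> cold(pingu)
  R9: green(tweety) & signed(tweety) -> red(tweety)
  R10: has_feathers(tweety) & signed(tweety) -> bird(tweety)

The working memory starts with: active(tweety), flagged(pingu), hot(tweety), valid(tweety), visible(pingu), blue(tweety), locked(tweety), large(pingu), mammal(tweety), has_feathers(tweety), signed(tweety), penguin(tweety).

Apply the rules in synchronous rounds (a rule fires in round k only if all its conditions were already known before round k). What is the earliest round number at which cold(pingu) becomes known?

Round 1 — R1, R2, R5, R6, R7, R10, derive approved(pingu), metal(pingu), flies(tweety), stale(tweety), closed(tweety), bird(tweety).
Round 2 — R4, derive small(pingu).
Round 3 — R8, derive cold(pingu).
cold(pingu) first appears in round 3.

3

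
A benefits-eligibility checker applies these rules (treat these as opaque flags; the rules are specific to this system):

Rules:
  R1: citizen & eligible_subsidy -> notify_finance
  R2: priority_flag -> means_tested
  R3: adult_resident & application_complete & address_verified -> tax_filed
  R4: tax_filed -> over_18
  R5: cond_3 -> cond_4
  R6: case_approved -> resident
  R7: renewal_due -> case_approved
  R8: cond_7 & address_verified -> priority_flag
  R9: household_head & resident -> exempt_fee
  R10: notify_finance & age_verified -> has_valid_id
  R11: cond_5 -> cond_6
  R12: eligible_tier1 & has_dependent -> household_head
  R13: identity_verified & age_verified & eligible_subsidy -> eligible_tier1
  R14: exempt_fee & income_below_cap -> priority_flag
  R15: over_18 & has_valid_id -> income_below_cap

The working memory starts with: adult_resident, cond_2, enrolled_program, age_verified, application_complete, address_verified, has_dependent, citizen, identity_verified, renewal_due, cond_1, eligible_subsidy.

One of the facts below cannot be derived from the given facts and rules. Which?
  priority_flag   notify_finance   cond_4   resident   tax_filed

cond_4

Round 1: R1 [citizen & eligible_subsidy -> notify_finance]; R3 [adult_resident & application_complete & address_verified -> tax_filed]; R7 [renewal_due -> case_approved]; R13 [identity_verified & age_verified & eligible_subsidy -> eligible_tier1]. New: notify_finance, tax_filed, case_approved, eligible_tier1.
Round 2: R4 [tax_filed -> over_18]; R6 [case_approved -> resident]; R10 [notify_finance & age_verified -> has_valid_id]; R12 [eligible_tier1 & has_dependent -> household_head]. New: over_18, resident, has_valid_id, household_head.
Round 3: R9 [household_head & resident -> exempt_fee]; R15 [over_18 & has_valid_id -> income_below_cap]. New: exempt_fee, income_below_cap.
Round 4: R14 [exempt_fee & income_below_cap -> priority_flag]. New: priority_flag.
Round 5: R2 [priority_flag -> means_tested]. New: means_tested.
Derived: resident (round 2), priority_flag (round 4), notify_finance (round 1), tax_filed (round 1). cond_4 never appears in any round.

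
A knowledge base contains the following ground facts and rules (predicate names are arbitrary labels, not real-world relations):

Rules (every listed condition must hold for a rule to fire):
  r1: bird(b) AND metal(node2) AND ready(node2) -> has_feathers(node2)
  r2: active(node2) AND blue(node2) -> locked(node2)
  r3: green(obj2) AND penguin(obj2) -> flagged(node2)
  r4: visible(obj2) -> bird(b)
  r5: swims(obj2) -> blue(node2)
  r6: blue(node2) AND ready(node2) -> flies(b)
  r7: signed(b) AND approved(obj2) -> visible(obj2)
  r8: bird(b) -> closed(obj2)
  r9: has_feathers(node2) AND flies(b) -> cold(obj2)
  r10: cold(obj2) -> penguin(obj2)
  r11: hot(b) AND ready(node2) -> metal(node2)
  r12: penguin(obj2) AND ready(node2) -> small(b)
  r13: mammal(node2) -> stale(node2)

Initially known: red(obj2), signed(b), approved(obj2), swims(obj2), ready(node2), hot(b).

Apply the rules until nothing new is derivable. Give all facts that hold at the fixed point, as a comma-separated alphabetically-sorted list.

Round 1 fires r5, r7, r11, giving blue(node2), visible(obj2), metal(node2).
Round 2 fires r4, r6, giving bird(b), flies(b).
Round 3 fires r1, r8, giving has_feathers(node2), closed(obj2).
Round 4 fires r9, giving cold(obj2).
Round 5 fires r10, giving penguin(obj2).
Round 6 fires r12, giving small(b).

approved(obj2), bird(b), blue(node2), closed(obj2), cold(obj2), flies(b), has_feathers(node2), hot(b), metal(node2), penguin(obj2), ready(node2), red(obj2), signed(b), small(b), swims(obj2), visible(obj2)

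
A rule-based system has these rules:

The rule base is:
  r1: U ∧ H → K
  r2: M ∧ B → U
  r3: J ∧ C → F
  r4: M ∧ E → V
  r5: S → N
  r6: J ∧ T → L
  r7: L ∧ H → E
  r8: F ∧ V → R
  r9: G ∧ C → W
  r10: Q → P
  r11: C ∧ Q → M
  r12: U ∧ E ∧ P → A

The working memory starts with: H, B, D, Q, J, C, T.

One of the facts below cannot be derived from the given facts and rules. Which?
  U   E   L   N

N

Round 1 fires r3, r6, r10, r11, giving F, L, P, M.
Round 2 fires r2, r7, giving U, E.
Round 3 fires r1, r4, r12, giving K, V, A.
Round 4 fires r8, giving R.
Derived: U (round 2), L (round 1), E (round 2). N never appears in any round.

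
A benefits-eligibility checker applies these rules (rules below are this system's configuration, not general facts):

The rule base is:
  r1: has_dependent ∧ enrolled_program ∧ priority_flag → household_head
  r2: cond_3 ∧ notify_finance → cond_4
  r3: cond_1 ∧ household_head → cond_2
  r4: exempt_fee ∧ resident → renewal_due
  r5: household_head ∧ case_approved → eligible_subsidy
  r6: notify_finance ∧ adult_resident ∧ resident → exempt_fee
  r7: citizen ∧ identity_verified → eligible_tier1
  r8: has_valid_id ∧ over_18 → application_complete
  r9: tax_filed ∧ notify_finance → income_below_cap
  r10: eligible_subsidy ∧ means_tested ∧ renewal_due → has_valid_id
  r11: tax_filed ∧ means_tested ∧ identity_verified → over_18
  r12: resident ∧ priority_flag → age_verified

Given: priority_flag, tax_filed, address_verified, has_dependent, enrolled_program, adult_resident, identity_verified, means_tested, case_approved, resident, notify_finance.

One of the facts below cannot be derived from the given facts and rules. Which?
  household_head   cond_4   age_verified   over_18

Round 1 fires r1, r6, r9, r11, r12, giving household_head, exempt_fee, income_below_cap, over_18, age_verified.
Round 2 fires r4, r5, giving renewal_due, eligible_subsidy.
Round 3 fires r10, giving has_valid_id.
Round 4 fires r8, giving application_complete.
Derived: over_18 (round 1), household_head (round 1), age_verified (round 1). cond_4 never appears in any round.

cond_4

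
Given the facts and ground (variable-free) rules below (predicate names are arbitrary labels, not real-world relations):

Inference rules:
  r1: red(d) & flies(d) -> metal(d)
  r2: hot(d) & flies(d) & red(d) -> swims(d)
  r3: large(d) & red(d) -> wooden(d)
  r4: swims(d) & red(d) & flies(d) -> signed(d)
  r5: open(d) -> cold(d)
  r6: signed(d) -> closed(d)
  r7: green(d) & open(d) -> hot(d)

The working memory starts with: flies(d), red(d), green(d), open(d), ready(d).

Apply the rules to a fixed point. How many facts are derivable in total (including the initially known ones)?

11

Round 1: r1 [red(d) & flies(d) -> metal(d)]; r5 [open(d) -> cold(d)]; r7 [green(d) & open(d) -> hot(d)]. New: metal(d), cold(d), hot(d).
Round 2: r2 [hot(d) & flies(d) & red(d) -> swims(d)]. New: swims(d).
Round 3: r4 [swims(d) & red(d) & flies(d) -> signed(d)]. New: signed(d).
Round 4: r6 [signed(d) -> closed(d)]. New: closed(d).
Closure: {closed(d), cold(d), flies(d), green(d), hot(d), metal(d), open(d), ready(d), red(d), signed(d), swims(d)} — 11 facts.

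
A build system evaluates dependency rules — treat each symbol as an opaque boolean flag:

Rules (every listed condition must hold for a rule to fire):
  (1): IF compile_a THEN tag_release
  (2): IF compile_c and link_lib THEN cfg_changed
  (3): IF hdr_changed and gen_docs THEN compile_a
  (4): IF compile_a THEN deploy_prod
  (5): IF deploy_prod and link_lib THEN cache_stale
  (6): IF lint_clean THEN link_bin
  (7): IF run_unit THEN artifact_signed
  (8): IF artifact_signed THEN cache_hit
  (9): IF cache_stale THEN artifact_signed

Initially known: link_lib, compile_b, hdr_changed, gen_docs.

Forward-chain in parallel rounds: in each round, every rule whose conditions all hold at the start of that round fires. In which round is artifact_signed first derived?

4

Round 1: (3) [IF hdr_changed and gen_docs THEN compile_a]. New: compile_a.
Round 2: (1) [IF compile_a THEN tag_release]; (4) [IF compile_a THEN deploy_prod]. New: tag_release, deploy_prod.
Round 3: (5) [IF deploy_prod and link_lib THEN cache_stale]. New: cache_stale.
Round 4: (9) [IF cache_stale THEN artifact_signed]. New: artifact_signed.
artifact_signed first appears in round 4.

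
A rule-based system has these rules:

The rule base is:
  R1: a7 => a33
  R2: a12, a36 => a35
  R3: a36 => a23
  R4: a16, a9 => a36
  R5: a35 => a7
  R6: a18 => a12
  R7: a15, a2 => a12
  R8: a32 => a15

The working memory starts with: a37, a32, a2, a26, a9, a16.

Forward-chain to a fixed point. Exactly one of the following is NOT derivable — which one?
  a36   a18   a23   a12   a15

a18

Round 1 — R4, R8, derive a36, a15.
Round 2 — R3, R7, derive a23, a12.
Round 3 — R2, derive a35.
Round 4 — R5, derive a7.
Round 5 — R1, derive a33.
Derived: a15 (round 1), a36 (round 1), a12 (round 2), a23 (round 2). a18 never appears in any round.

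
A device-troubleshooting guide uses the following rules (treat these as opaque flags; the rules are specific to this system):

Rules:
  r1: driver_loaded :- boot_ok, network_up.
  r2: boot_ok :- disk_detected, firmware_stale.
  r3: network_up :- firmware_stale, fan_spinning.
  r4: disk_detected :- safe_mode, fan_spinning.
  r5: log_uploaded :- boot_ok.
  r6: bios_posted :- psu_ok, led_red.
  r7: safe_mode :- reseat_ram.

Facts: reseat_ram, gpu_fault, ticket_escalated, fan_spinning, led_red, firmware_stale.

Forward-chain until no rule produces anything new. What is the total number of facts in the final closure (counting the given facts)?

Round 1 — r3, r7, derive network_up, safe_mode.
Round 2 — r4, derive disk_detected.
Round 3 — r2, derive boot_ok.
Round 4 — r1, r5, derive driver_loaded, log_uploaded.
Closure: {boot_ok, disk_detected, driver_loaded, fan_spinning, firmware_stale, gpu_fault, led_red, log_uploaded, network_up, reseat_ram, safe_mode, ticket_escalated} — 12 facts.

12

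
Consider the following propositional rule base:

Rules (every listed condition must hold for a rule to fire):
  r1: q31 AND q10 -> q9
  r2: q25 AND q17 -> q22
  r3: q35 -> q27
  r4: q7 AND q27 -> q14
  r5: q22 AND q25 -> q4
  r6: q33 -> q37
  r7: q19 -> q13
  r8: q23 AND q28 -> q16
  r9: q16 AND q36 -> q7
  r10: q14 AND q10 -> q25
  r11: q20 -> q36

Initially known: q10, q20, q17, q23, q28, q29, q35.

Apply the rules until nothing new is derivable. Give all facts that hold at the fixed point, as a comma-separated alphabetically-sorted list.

q10, q14, q16, q17, q20, q22, q23, q25, q27, q28, q29, q35, q36, q4, q7

[1] r3 [q35 -> q27]; r8 [q23 AND q28 -> q16]; r11 [q20 -> q36]. ⇒ new: q27, q16, q36.
[2] r9 [q16 AND q36 -> q7]. ⇒ new: q7.
[3] r4 [q7 AND q27 -> q14]. ⇒ new: q14.
[4] r10 [q14 AND q10 -> q25]. ⇒ new: q25.
[5] r2 [q25 AND q17 -> q22]. ⇒ new: q22.
[6] r5 [q22 AND q25 -> q4]. ⇒ new: q4.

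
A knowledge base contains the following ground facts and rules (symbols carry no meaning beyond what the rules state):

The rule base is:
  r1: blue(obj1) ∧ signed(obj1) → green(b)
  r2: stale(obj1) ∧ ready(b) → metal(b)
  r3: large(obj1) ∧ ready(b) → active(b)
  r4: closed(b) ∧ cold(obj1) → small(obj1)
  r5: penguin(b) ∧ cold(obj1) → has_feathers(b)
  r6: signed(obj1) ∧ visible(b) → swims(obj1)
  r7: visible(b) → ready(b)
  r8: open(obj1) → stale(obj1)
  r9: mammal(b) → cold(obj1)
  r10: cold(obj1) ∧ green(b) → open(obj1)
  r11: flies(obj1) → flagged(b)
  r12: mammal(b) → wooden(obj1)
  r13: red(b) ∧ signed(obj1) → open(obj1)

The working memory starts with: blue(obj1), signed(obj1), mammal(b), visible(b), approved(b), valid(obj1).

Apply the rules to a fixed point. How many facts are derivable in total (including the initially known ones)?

14

Round 1 fires r1, r6, r7, r9, r12, giving green(b), swims(obj1), ready(b), cold(obj1), wooden(obj1).
Round 2 fires r10, giving open(obj1).
Round 3 fires r8, giving stale(obj1).
Round 4 fires r2, giving metal(b).
Closure: {approved(b), blue(obj1), cold(obj1), green(b), mammal(b), metal(b), open(obj1), ready(b), signed(obj1), stale(obj1), swims(obj1), valid(obj1), visible(b), wooden(obj1)} — 14 facts.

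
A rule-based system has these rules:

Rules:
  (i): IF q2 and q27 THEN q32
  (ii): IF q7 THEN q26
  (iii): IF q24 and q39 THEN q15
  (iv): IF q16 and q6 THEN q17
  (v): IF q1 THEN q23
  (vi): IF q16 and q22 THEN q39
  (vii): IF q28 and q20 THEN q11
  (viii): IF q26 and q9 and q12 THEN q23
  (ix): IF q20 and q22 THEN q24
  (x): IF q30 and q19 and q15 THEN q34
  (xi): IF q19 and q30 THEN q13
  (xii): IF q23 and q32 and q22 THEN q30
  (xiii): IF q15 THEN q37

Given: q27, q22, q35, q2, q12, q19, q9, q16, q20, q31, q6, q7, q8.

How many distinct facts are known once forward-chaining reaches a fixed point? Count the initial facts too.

24

[1] (i) [IF q2 and q27 THEN q32]; (ii) [IF q7 THEN q26]; (iv) [IF q16 and q6 THEN q17]; (vi) [IF q16 and q22 THEN q39]; (ix) [IF q20 and q22 THEN q24]. ⇒ new: q32, q26, q17, q39, q24.
[2] (iii) [IF q24 and q39 THEN q15]; (viii) [IF q26 and q9 and q12 THEN q23]. ⇒ new: q15, q23.
[3] (xii) [IF q23 and q32 and q22 THEN q30]; (xiii) [IF q15 THEN q37]. ⇒ new: q30, q37.
[4] (x) [IF q30 and q19 and q15 THEN q34]; (xi) [IF q19 and q30 THEN q13]. ⇒ new: q34, q13.
Closure: {q12, q13, q15, q16, q17, q19, q2, q20, q22, q23, q24, q26, q27, q30, q31, q32, q34, q35, q37, q39, q6, q7, q8, q9} — 24 facts.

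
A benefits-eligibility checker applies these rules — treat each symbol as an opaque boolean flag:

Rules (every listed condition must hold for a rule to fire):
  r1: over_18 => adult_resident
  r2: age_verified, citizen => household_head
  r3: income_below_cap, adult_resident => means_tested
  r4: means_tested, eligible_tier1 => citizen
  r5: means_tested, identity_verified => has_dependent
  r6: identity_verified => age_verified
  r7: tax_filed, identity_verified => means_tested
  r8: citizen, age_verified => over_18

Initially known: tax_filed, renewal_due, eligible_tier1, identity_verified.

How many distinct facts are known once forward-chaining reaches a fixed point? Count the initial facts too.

11

Round 1 — r6, r7, derive age_verified, means_tested.
Round 2 — r4, r5, derive citizen, has_dependent.
Round 3 — r2, r8, derive household_head, over_18.
Round 4 — r1, derive adult_resident.
Closure: {adult_resident, age_verified, citizen, eligible_tier1, has_dependent, household_head, identity_verified, means_tested, over_18, renewal_due, tax_filed} — 11 facts.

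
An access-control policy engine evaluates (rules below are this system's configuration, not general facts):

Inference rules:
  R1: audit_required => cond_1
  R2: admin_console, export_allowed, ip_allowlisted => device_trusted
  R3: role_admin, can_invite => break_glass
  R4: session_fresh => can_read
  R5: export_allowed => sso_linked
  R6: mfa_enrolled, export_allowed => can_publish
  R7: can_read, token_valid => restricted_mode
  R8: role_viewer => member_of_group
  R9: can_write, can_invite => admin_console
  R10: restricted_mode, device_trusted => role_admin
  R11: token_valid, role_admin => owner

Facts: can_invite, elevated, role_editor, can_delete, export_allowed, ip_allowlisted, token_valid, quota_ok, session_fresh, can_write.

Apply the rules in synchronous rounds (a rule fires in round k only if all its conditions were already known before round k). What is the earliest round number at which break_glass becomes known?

Round 1: R4 [session_fresh => can_read]; R5 [export_allowed => sso_linked]; R9 [can_write, can_invite => admin_console]. Adds can_read, sso_linked, admin_console.
Round 2: R2 [admin_console, export_allowed, ip_allowlisted => device_trusted]; R7 [can_read, token_valid => restricted_mode]. Adds device_trusted, restricted_mode.
Round 3: R10 [restricted_mode, device_trusted => role_admin]. Adds role_admin.
Round 4: R3 [role_admin, can_invite => break_glass]; R11 [token_valid, role_admin => owner]. Adds break_glass, owner.
break_glass first appears in round 4.

4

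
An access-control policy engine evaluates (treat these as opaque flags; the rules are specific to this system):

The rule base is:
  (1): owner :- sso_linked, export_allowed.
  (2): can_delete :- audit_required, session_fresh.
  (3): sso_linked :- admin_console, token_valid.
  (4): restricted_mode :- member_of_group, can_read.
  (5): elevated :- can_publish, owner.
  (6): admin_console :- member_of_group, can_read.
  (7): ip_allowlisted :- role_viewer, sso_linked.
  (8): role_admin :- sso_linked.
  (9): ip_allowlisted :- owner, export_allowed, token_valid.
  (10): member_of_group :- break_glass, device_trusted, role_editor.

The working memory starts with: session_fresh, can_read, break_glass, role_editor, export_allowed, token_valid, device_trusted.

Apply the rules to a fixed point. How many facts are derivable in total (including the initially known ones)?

Round 1 fires (10), giving member_of_group.
Round 2 fires (4), (6), giving restricted_mode, admin_console.
Round 3 fires (3), giving sso_linked.
Round 4 fires (1), (8), giving owner, role_admin.
Round 5 fires (9), giving ip_allowlisted.
Closure: {admin_console, break_glass, can_read, device_trusted, export_allowed, ip_allowlisted, member_of_group, owner, restricted_mode, role_admin, role_editor, session_fresh, sso_linked, token_valid} — 14 facts.

14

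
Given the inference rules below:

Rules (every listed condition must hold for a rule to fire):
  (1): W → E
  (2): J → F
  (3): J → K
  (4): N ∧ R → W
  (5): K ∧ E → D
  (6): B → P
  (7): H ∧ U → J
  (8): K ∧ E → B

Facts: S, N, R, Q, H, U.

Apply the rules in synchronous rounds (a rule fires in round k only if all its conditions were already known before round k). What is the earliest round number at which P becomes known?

4

Round 1: (4) [N ∧ R → W]; (7) [H ∧ U → J]. Adds W, J.
Round 2: (1) [W → E]; (2) [J → F]; (3) [J → K]. Adds E, F, K.
Round 3: (5) [K ∧ E → D]; (8) [K ∧ E → B]. Adds D, B.
Round 4: (6) [B → P]. Adds P.
P first appears in round 4.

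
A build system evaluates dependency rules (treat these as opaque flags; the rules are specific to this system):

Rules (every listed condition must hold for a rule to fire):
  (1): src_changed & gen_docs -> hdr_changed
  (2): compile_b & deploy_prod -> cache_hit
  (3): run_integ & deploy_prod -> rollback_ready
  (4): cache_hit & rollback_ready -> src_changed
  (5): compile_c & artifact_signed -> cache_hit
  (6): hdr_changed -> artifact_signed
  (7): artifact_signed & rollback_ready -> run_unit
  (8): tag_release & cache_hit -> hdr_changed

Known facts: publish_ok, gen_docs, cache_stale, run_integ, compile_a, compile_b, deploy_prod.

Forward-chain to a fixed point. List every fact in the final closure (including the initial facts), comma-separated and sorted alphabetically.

Round 1 fires (2), (3), giving cache_hit, rollback_ready.
Round 2 fires (4), giving src_changed.
Round 3 fires (1), giving hdr_changed.
Round 4 fires (6), giving artifact_signed.
Round 5 fires (7), giving run_unit.

artifact_signed, cache_hit, cache_stale, compile_a, compile_b, deploy_prod, gen_docs, hdr_changed, publish_ok, rollback_ready, run_integ, run_unit, src_changed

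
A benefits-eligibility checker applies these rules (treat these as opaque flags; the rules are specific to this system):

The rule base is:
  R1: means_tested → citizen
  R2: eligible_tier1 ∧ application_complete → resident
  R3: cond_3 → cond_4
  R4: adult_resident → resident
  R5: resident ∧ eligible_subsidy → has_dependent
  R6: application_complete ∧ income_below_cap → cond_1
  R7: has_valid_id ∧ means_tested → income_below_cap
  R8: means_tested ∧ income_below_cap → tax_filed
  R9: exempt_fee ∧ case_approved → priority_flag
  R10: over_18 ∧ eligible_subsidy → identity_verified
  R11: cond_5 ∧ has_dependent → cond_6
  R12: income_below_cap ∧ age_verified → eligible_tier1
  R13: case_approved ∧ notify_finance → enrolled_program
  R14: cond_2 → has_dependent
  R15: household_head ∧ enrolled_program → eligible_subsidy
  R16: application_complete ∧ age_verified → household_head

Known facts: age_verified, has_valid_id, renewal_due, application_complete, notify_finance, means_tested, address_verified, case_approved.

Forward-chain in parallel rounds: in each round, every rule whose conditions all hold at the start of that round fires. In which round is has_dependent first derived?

[1] R1 [means_tested → citizen]; R7 [has_valid_id ∧ means_tested → income_below_cap]; R13 [case_approved ∧ notify_finance → enrolled_program]; R16 [application_complete ∧ age_verified → household_head]. ⇒ new: citizen, income_below_cap, enrolled_program, household_head.
[2] R6 [application_complete ∧ income_below_cap → cond_1]; R8 [means_tested ∧ income_below_cap → tax_filed]; R12 [income_below_cap ∧ age_verified → eligible_tier1]; R15 [household_head ∧ enrolled_program → eligible_subsidy]. ⇒ new: cond_1, tax_filed, eligible_tier1, eligible_subsidy.
[3] R2 [eligible_tier1 ∧ application_complete → resident]. ⇒ new: resident.
[4] R5 [resident ∧ eligible_subsidy → has_dependent]. ⇒ new: has_dependent.
has_dependent first appears in round 4.

4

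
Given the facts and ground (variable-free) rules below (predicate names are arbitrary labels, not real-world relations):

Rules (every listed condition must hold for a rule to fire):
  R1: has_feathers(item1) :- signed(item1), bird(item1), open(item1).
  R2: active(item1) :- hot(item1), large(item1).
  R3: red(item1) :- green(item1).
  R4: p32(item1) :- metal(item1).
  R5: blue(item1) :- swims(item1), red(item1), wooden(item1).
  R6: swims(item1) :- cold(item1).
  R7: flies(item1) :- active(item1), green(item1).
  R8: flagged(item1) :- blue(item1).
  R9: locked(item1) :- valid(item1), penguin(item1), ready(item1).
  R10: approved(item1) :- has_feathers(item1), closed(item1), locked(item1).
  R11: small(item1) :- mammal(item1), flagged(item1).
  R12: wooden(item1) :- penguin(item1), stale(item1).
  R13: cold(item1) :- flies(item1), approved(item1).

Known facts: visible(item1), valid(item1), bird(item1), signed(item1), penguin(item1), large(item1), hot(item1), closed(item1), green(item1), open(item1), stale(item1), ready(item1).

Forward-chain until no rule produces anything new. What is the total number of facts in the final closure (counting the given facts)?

23

Round 1 — R1, R2, R3, R9, R12, derive has_feathers(item1), active(item1), red(item1), locked(item1), wooden(item1).
Round 2 — R7, R10, derive flies(item1), approved(item1).
Round 3 — R13, derive cold(item1).
Round 4 — R6, derive swims(item1).
Round 5 — R5, derive blue(item1).
Round 6 — R8, derive flagged(item1).
Closure: {active(item1), approved(item1), bird(item1), blue(item1), closed(item1), cold(item1), flagged(item1), flies(item1), green(item1), has_feathers(item1), hot(item1), large(item1), locked(item1), open(item1), penguin(item1), ready(item1), red(item1), signed(item1), stale(item1), swims(item1), valid(item1), visible(item1), wooden(item1)} — 23 facts.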